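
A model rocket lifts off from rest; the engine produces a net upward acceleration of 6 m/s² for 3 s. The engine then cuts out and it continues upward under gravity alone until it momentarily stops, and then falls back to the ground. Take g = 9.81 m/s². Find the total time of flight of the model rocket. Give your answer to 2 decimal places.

7.81 s

Phase 1 (powered ascent): v₀ = 0 m/s, a = 6 m/s².
v = v₀ + at = 0 + (6)(3) = 18.0 m/s
Δx = v₀t + ½at² = 0·3 + 0.5·6·3² = 27.0 m

Phase 2 (coasting upward): v₀ = 18.0 m/s, a = -9.81 m/s².
v = v₀ + at → t = (0 − 18.0) / -9.81 = 1.83 s
v² = v₀² + 2aΔx → Δx = (0² − 18.0²)/(2·-9.81) = 16.5 m

Phase 3 (free fall): v₀ = 0 m/s, a = -9.81 m/s².
Falls 43.5 m from rest: t = √(2·43.5/9.81) = 2.98 s; v = g·t = 29.2 m/s.
Total time = 3.00 + 1.83 + 2.98 = 7.81 s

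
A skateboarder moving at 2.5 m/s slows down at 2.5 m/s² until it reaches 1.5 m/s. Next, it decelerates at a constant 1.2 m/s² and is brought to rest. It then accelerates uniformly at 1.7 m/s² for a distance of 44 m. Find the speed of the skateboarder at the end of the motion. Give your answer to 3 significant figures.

Phase 1 (decelerating): v₀ = 2.50 m/s, a = -2.5 m/s².
v = v₀ + at → t = (1.5 − 2.50) / -2.5 = 0.400 s
v² = v₀² + 2aΔx → Δx = (1.5² − 2.50²)/(2·-2.5) = 0.800 m

Phase 2 (decelerating): v₀ = 1.50 m/s, a = -1.2 m/s².
v = v₀ + at → t = (0 − 1.50) / -1.2 = 1.25 s
v² = v₀² + 2aΔx → Δx = (0² − 1.50²)/(2·-1.2) = 0.938 m

Phase 3 (accelerating): v₀ = 0 m/s, a = 1.7 m/s².
v² = v₀² + 2aΔx = 0² + 2·1.7·44 = 150 → v = 12.2 m/s
t = (v − v₀)/a = (12.2 − 0)/1.7 = 7.19 s
Final speed = 12.2 m/s

12.2 m/s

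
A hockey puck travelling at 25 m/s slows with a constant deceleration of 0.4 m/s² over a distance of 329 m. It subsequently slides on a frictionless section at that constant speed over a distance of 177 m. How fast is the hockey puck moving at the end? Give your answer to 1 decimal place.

Phase 1 (decelerating): v₀ = 25.0 m/s, a = -0.4 m/s².
v² = v₀² + 2aΔx = 25.0² + 2·-0.4·329 = 362 → v = 19.0 m/s
t = (v − v₀)/a = (19.0 − 25.0)/-0.4 = 14.9 s

Phase 2 (constant speed): v₀ = 19.0 m/s, a = 0 m/s².
Constant speed: t = d/v = 177/19.0 = 9.31 s
Final speed = 19.0 m/s

19.0 m/s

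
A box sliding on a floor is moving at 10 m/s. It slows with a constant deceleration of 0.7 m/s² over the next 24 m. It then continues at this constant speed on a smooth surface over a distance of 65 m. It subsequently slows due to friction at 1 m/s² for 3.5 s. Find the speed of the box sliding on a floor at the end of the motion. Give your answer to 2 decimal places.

4.65 m/s

Phase 1 (decelerating): v₀ = 10.0 m/s, a = -0.7 m/s².
v² = v₀² + 2aΔx = 10.0² + 2·-0.7·24 = 66.4 → v = 8.15 m/s
t = (v − v₀)/a = (8.15 − 10.0)/-0.7 = 2.64 s

Phase 2 (constant speed): v₀ = 8.15 m/s, a = 0 m/s².
Constant speed: t = d/v = 65/8.15 = 7.98 s

Phase 3 (decelerating): v₀ = 8.15 m/s, a = -1 m/s².
v = v₀ + at = 8.15 + (-1)(3.5) = 4.65 m/s
Δx = v₀t + ½at² = 8.15·3.5 + 0.5·-1·3.5² = 22.4 m
Final speed = 4.65 m/s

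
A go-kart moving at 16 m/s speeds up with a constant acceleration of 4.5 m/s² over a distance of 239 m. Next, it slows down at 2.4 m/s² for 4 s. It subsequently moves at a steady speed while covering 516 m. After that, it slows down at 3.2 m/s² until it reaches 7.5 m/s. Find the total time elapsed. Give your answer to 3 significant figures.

34.4 s

Phase 1 (accelerating): v₀ = 16.0 m/s, a = 4.5 m/s².
v² = v₀² + 2aΔx = 16.0² + 2·4.5·239 = 2410 → v = 49.1 m/s
t = (v − v₀)/a = (49.1 − 16.0)/4.5 = 7.35 s

Phase 2 (decelerating): v₀ = 49.1 m/s, a = -2.4 m/s².
v = v₀ + at = 49.1 + (-2.4)(4) = 39.5 m/s
Δx = v₀t + ½at² = 49.1·4 + 0.5·-2.4·4² = 177 m

Phase 3 (constant speed): v₀ = 39.5 m/s, a = 0 m/s².
Constant speed: t = d/v = 516/39.5 = 13.1 s

Phase 4 (decelerating): v₀ = 39.5 m/s, a = -3.2 m/s².
v = v₀ + at → t = (7.5 − 39.5) / -3.2 = 9.99 s
v² = v₀² + 2aΔx → Δx = (7.5² − 39.5²)/(2·-3.2) = 235 m
Total time = 7.35 + 4.00 + 13.1 + 9.99 = 34.4 s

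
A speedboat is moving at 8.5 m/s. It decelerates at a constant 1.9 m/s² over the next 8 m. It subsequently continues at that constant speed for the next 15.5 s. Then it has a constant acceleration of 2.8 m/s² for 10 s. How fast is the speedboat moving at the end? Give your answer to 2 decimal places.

Phase 1 (decelerating): v₀ = 8.50 m/s, a = -1.9 m/s².
v² = v₀² + 2aΔx = 8.50² + 2·-1.9·8 = 41.9 → v = 6.47 m/s
t = (v − v₀)/a = (6.47 − 8.50)/-1.9 = 1.07 s

Phase 2 (constant speed): v₀ = 6.47 m/s, a = 0 m/s².
v = v₀ + at = 6.47 + (0)(15.5) = 6.47 m/s
Δx = v₀t + ½at² = 6.47·15.5 + 0.5·0·15.5² = 100 m

Phase 3 (accelerating): v₀ = 6.47 m/s, a = 2.8 m/s².
v = v₀ + at = 6.47 + (2.8)(10) = 34.5 m/s
Δx = v₀t + ½at² = 6.47·10 + 0.5·2.8·10² = 205 m
Final speed = 34.5 m/s

34.47 m/s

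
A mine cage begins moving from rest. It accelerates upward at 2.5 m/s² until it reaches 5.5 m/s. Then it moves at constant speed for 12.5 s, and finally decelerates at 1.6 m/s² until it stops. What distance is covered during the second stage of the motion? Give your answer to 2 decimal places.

Phase 1 (accelerating): v₀ = 0 m/s, a = 2.5 m/s².
v = v₀ + at → t = (5.5 − 0) / 2.5 = 2.20 s
v² = v₀² + 2aΔx → Δx = (5.5² − 0²)/(2·2.5) = 6.05 m

Phase 2 (constant speed): v₀ = 5.50 m/s, a = 0 m/s².
v = v₀ + at = 5.50 + (0)(12.5) = 5.50 m/s
Δx = v₀t + ½at² = 5.50·12.5 + 0.5·0·12.5² = 68.8 m
Distance in phase 2 = 68.8 m

68.75 m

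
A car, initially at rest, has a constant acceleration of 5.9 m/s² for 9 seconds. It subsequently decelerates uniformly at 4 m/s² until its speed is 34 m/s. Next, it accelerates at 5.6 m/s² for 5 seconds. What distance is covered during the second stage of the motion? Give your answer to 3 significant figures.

208 m

Phase 1 (accelerating): v₀ = 0 m/s, a = 5.9 m/s².
v = v₀ + at = 0 + (5.9)(9) = 53.1 m/s
Δx = v₀t + ½at² = 0·9 + 0.5·5.9·9² = 239 m

Phase 2 (decelerating): v₀ = 53.1 m/s, a = -4 m/s².
v = v₀ + at → t = (34 − 53.1) / -4 = 4.78 s
v² = v₀² + 2aΔx → Δx = (34² − 53.1²)/(2·-4) = 208 m
Distance in phase 2 = 208 m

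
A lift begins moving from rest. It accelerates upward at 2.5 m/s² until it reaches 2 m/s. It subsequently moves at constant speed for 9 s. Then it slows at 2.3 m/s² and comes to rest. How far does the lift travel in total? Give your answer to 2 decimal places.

Phase 1 (accelerating): v₀ = 0 m/s, a = 2.5 m/s².
v = v₀ + at → t = (2 − 0) / 2.5 = 0.800 s
v² = v₀² + 2aΔx → Δx = (2² − 0²)/(2·2.5) = 0.800 m

Phase 2 (constant speed): v₀ = 2.00 m/s, a = 0 m/s².
v = v₀ + at = 2.00 + (0)(9) = 2.00 m/s
Δx = v₀t + ½at² = 2.00·9 + 0.5·0·9² = 18.0 m

Phase 3 (decelerating): v₀ = 2.00 m/s, a = -2.3 m/s².
v = v₀ + at → t = (0 − 2.00) / -2.3 = 0.870 s
v² = v₀² + 2aΔx → Δx = (0² − 2.00²)/(2·-2.3) = 0.870 m
Total distance = 0.800 + 18.0 + 0.870 = 19.7 m

19.67 m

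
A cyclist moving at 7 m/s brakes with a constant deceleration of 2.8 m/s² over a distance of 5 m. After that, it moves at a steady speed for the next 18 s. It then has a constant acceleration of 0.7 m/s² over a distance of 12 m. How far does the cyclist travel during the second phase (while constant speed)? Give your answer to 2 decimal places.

82.49 m

Phase 1 (decelerating): v₀ = 7.00 m/s, a = -2.8 m/s².
v² = v₀² + 2aΔx = 7.00² + 2·-2.8·5 = 21.0 → v = 4.58 m/s
t = (v − v₀)/a = (4.58 − 7.00)/-2.8 = 0.863 s

Phase 2 (constant speed): v₀ = 4.58 m/s, a = 0 m/s².
v = v₀ + at = 4.58 + (0)(18) = 4.58 m/s
Δx = v₀t + ½at² = 4.58·18 + 0.5·0·18² = 82.5 m
Distance in phase 2 = 82.5 m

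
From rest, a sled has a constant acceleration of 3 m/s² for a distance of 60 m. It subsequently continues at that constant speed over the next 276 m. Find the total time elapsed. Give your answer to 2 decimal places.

20.87 s

Phase 1 (accelerating): v₀ = 0 m/s, a = 3 m/s².
v² = v₀² + 2aΔx = 0² + 2·3·60 = 360 → v = 19.0 m/s
t = (v − v₀)/a = (19.0 − 0)/3 = 6.32 s

Phase 2 (constant speed): v₀ = 19.0 m/s, a = 0 m/s².
Constant speed: t = d/v = 276/19.0 = 14.5 s
Total time = 6.32 + 14.5 = 20.9 s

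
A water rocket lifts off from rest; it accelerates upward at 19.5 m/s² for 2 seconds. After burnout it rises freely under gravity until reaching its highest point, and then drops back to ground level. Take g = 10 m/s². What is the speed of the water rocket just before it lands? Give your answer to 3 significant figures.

48.0 m/s

Phase 1 (powered ascent): v₀ = 0 m/s, a = 19.5 m/s².
v = v₀ + at = 0 + (19.5)(2) = 39.0 m/s
Δx = v₀t + ½at² = 0·2 + 0.5·19.5·2² = 39.0 m

Phase 2 (coasting upward): v₀ = 39.0 m/s, a = -10 m/s².
v = v₀ + at → t = (0 − 39.0) / -10 = 3.90 s
v² = v₀² + 2aΔx → Δx = (0² − 39.0²)/(2·-10) = 76.0 m

Phase 3 (free fall): v₀ = 0 m/s, a = -10 m/s².
Falls 115 m from rest: t = √(2·115/10) = 4.80 s; v = g·t = 48.0 m/s.
Impact speed = 48.0 m/s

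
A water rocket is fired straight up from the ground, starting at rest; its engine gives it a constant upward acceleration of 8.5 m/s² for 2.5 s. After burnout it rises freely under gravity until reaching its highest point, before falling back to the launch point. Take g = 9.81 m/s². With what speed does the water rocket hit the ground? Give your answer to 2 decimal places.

31.19 m/s

Phase 1 (powered ascent): v₀ = 0 m/s, a = 8.5 m/s².
v = v₀ + at = 0 + (8.5)(2.5) = 21.2 m/s
Δx = v₀t + ½at² = 0·2.5 + 0.5·8.5·2.5² = 26.6 m

Phase 2 (coasting upward): v₀ = 21.2 m/s, a = -9.81 m/s².
v = v₀ + at → t = (0 − 21.2) / -9.81 = 2.17 s
v² = v₀² + 2aΔx → Δx = (0² − 21.2²)/(2·-9.81) = 23.0 m

Phase 3 (free fall): v₀ = 0 m/s, a = -9.81 m/s².
Falls 49.6 m from rest: t = √(2·49.6/9.81) = 3.18 s; v = g·t = 31.2 m/s.
Impact speed = 31.2 m/s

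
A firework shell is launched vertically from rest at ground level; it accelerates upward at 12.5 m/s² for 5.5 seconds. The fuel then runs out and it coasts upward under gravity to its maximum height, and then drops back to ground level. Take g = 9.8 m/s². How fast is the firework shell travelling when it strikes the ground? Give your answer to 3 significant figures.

91.8 m/s

Phase 1 (powered ascent): v₀ = 0 m/s, a = 12.5 m/s².
v = v₀ + at = 0 + (12.5)(5.5) = 68.8 m/s
Δx = v₀t + ½at² = 0·5.5 + 0.5·12.5·5.5² = 189 m

Phase 2 (coasting upward): v₀ = 68.8 m/s, a = -9.8 m/s².
v = v₀ + at → t = (0 − 68.8) / -9.8 = 7.02 s
v² = v₀² + 2aΔx → Δx = (0² − 68.8²)/(2·-9.8) = 241 m

Phase 3 (free fall): v₀ = 0 m/s, a = -9.8 m/s².
Falls 430 m from rest: t = √(2·430/9.8) = 9.37 s; v = g·t = 91.8 m/s.
Impact speed = 91.8 m/s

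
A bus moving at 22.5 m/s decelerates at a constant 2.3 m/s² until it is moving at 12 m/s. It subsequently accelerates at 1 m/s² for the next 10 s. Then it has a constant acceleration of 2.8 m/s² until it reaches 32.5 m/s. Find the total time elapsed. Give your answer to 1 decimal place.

18.3 s

Phase 1 (decelerating): v₀ = 22.5 m/s, a = -2.3 m/s².
v = v₀ + at → t = (12 − 22.5) / -2.3 = 4.57 s
v² = v₀² + 2aΔx → Δx = (12² − 22.5²)/(2·-2.3) = 78.8 m

Phase 2 (accelerating): v₀ = 12.0 m/s, a = 1 m/s².
v = v₀ + at = 12.0 + (1)(10) = 22.0 m/s
Δx = v₀t + ½at² = 12.0·10 + 0.5·1·10² = 170 m

Phase 3 (accelerating): v₀ = 22.0 m/s, a = 2.8 m/s².
v = v₀ + at → t = (32.5 − 22.0) / 2.8 = 3.75 s
v² = v₀² + 2aΔx → Δx = (32.5² − 22.0²)/(2·2.8) = 102 m
Total time = 4.57 + 10.0 + 3.75 = 18.3 s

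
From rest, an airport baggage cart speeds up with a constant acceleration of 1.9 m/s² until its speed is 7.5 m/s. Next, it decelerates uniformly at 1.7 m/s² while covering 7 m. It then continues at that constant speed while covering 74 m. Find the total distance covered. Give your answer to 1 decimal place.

95.8 m

Phase 1 (accelerating): v₀ = 0 m/s, a = 1.9 m/s².
v = v₀ + at → t = (7.5 − 0) / 1.9 = 3.95 s
v² = v₀² + 2aΔx → Δx = (7.5² − 0²)/(2·1.9) = 14.8 m

Phase 2 (decelerating): v₀ = 7.50 m/s, a = -1.7 m/s².
v² = v₀² + 2aΔx = 7.50² + 2·-1.7·7 = 32.5 → v = 5.70 m/s
t = (v − v₀)/a = (5.70 − 7.50)/-1.7 = 1.06 s

Phase 3 (constant speed): v₀ = 5.70 m/s, a = 0 m/s².
Constant speed: t = d/v = 74/5.70 = 13.0 s
Total distance = 14.8 + 7.00 + 74.0 = 95.8 m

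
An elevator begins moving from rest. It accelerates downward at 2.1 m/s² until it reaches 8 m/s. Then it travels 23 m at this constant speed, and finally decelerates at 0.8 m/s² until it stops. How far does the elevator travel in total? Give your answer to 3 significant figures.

Phase 1 (accelerating): v₀ = 0 m/s, a = 2.1 m/s².
v = v₀ + at → t = (8 − 0) / 2.1 = 3.81 s
v² = v₀² + 2aΔx → Δx = (8² − 0²)/(2·2.1) = 15.2 m

Phase 2 (constant speed): v₀ = 8.00 m/s, a = 0 m/s².
Constant speed: t = d/v = 23/8.00 = 2.88 s

Phase 3 (decelerating): v₀ = 8.00 m/s, a = -0.8 m/s².
v = v₀ + at → t = (0 − 8.00) / -0.8 = 10.0 s
v² = v₀² + 2aΔx → Δx = (0² − 8.00²)/(2·-0.8) = 40.0 m
Total distance = 15.2 + 23.0 + 40.0 = 78.2 m

78.2 m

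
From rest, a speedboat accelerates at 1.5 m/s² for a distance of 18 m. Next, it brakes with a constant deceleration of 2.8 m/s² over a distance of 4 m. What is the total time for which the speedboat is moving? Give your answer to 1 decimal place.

Phase 1 (accelerating): v₀ = 0 m/s, a = 1.5 m/s².
v² = v₀² + 2aΔx = 0² + 2·1.5·18 = 54.0 → v = 7.35 m/s
t = (v − v₀)/a = (7.35 − 0)/1.5 = 4.90 s

Phase 2 (decelerating): v₀ = 7.35 m/s, a = -2.8 m/s².
v² = v₀² + 2aΔx = 7.35² + 2·-2.8·4 = 31.6 → v = 5.62 m/s
t = (v − v₀)/a = (5.62 − 7.35)/-2.8 = 0.617 s
Total time = 4.90 + 0.617 = 5.52 s

5.5 s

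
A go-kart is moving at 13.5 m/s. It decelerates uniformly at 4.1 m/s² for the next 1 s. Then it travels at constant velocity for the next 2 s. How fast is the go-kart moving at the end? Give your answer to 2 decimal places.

Phase 1 (decelerating): v₀ = 13.5 m/s, a = -4.1 m/s².
v = v₀ + at = 13.5 + (-4.1)(1) = 9.40 m/s
Δx = v₀t + ½at² = 13.5·1 + 0.5·-4.1·1² = 11.4 m

Phase 2 (constant speed): v₀ = 9.40 m/s, a = 0 m/s².
v = v₀ + at = 9.40 + (0)(2) = 9.40 m/s
Δx = v₀t + ½at² = 9.40·2 + 0.5·0·2² = 18.8 m
Final speed = 9.40 m/s

9.40 m/s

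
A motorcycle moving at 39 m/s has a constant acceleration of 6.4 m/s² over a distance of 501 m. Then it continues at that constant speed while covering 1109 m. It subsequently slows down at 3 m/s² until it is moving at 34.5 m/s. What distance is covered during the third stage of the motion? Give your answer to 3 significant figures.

1120 m

Phase 1 (accelerating): v₀ = 39.0 m/s, a = 6.4 m/s².
v² = v₀² + 2aΔx = 39.0² + 2·6.4·501 = 7930 → v = 89.1 m/s
t = (v − v₀)/a = (89.1 − 39.0)/6.4 = 7.82 s

Phase 2 (constant speed): v₀ = 89.1 m/s, a = 0 m/s².
Constant speed: t = d/v = 1109/89.1 = 12.5 s

Phase 3 (decelerating): v₀ = 89.1 m/s, a = -3 m/s².
v = v₀ + at → t = (34.5 − 89.1) / -3 = 18.2 s
v² = v₀² + 2aΔx → Δx = (34.5² − 89.1²)/(2·-3) = 1120 m
Distance in phase 3 = 1120 m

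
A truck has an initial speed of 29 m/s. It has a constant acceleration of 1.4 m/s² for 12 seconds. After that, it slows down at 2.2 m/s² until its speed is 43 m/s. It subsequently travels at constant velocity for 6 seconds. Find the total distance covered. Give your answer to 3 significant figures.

763 m

Phase 1 (accelerating): v₀ = 29.0 m/s, a = 1.4 m/s².
v = v₀ + at = 29.0 + (1.4)(12) = 45.8 m/s
Δx = v₀t + ½at² = 29.0·12 + 0.5·1.4·12² = 449 m

Phase 2 (decelerating): v₀ = 45.8 m/s, a = -2.2 m/s².
v = v₀ + at → t = (43 − 45.8) / -2.2 = 1.27 s
v² = v₀² + 2aΔx → Δx = (43² − 45.8²)/(2·-2.2) = 56.5 m

Phase 3 (constant speed): v₀ = 43.0 m/s, a = 0 m/s².
v = v₀ + at = 43.0 + (0)(6) = 43.0 m/s
Δx = v₀t + ½at² = 43.0·6 + 0.5·0·6² = 258 m
Total distance = 449 + 56.5 + 258 = 763 m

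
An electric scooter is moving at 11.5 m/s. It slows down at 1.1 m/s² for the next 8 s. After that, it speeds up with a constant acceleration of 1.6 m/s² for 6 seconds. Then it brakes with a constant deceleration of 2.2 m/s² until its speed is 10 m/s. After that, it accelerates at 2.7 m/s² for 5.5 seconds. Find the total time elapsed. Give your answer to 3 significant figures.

20.5 s

Phase 1 (decelerating): v₀ = 11.5 m/s, a = -1.1 m/s².
v = v₀ + at = 11.5 + (-1.1)(8) = 2.70 m/s
Δx = v₀t + ½at² = 11.5·8 + 0.5·-1.1·8² = 56.8 m

Phase 2 (accelerating): v₀ = 2.70 m/s, a = 1.6 m/s².
v = v₀ + at = 2.70 + (1.6)(6) = 12.3 m/s
Δx = v₀t + ½at² = 2.70·6 + 0.5·1.6·6² = 45.0 m

Phase 3 (decelerating): v₀ = 12.3 m/s, a = -2.2 m/s².
v = v₀ + at → t = (10 − 12.3) / -2.2 = 1.05 s
v² = v₀² + 2aΔx → Δx = (10² − 12.3²)/(2·-2.2) = 11.7 m

Phase 4 (accelerating): v₀ = 10.0 m/s, a = 2.7 m/s².
v = v₀ + at = 10.0 + (2.7)(5.5) = 24.9 m/s
Δx = v₀t + ½at² = 10.0·5.5 + 0.5·2.7·5.5² = 95.8 m
Total time = 8.00 + 6.00 + 1.05 + 5.50 = 20.5 s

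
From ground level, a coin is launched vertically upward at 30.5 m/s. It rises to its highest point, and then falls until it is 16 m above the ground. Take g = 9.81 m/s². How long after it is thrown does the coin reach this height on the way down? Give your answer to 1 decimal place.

Phase 1 (rising): v₀ = 30.5 m/s, a = -9.81 m/s².
v = v₀ + at → t = (0 − 30.5) / -9.81 = 3.11 s
v² = v₀² + 2aΔx → Δx = (0² − 30.5²)/(2·-9.81) = 47.4 m

Phase 2 (falling): v₀ = 0 m/s, a = -9.81 m/s².
Falls 31.4 m from rest: t = √(2·31.4/9.81) = 2.53 s; v = g·t = 24.8 m/s.
Total time = 3.11 + 2.53 = 5.64 s

5.6 s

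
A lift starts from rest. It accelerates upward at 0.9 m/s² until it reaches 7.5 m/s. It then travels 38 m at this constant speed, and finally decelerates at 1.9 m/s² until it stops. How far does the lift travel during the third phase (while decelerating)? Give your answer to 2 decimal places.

Phase 1 (accelerating): v₀ = 0 m/s, a = 0.9 m/s².
v = v₀ + at → t = (7.5 − 0) / 0.9 = 8.33 s
v² = v₀² + 2aΔx → Δx = (7.5² − 0²)/(2·0.9) = 31.2 m

Phase 2 (constant speed): v₀ = 7.50 m/s, a = 0 m/s².
Constant speed: t = d/v = 38/7.50 = 5.07 s

Phase 3 (decelerating): v₀ = 7.50 m/s, a = -1.9 m/s².
v = v₀ + at → t = (0 − 7.50) / -1.9 = 3.95 s
v² = v₀² + 2aΔx → Δx = (0² − 7.50²)/(2·-1.9) = 14.8 m
Distance in phase 3 = 14.8 m

14.80 m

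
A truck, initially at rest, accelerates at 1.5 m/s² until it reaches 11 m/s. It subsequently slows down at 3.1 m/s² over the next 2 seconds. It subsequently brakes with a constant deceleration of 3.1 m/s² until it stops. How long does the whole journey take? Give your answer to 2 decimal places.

10.88 s

Phase 1 (accelerating): v₀ = 0 m/s, a = 1.5 m/s².
v = v₀ + at → t = (11 − 0) / 1.5 = 7.33 s
v² = v₀² + 2aΔx → Δx = (11² − 0²)/(2·1.5) = 40.3 m

Phase 2 (decelerating): v₀ = 11.0 m/s, a = -3.1 m/s².
v = v₀ + at = 11.0 + (-3.1)(2) = 4.80 m/s
Δx = v₀t + ½at² = 11.0·2 + 0.5·-3.1·2² = 15.8 m

Phase 3 (decelerating): v₀ = 4.80 m/s, a = -3.1 m/s².
v = v₀ + at → t = (0 − 4.80) / -3.1 = 1.55 s
v² = v₀² + 2aΔx → Δx = (0² − 4.80²)/(2·-3.1) = 3.72 m
Total time = 7.33 + 2.00 + 1.55 = 10.9 s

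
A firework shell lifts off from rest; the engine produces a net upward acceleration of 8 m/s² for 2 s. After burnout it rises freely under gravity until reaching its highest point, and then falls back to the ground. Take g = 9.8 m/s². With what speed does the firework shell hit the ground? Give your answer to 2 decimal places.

Phase 1 (powered ascent): v₀ = 0 m/s, a = 8 m/s².
v = v₀ + at = 0 + (8)(2) = 16.0 m/s
Δx = v₀t + ½at² = 0·2 + 0.5·8·2² = 16.0 m

Phase 2 (coasting upward): v₀ = 16.0 m/s, a = -9.8 m/s².
v = v₀ + at → t = (0 − 16.0) / -9.8 = 1.63 s
v² = v₀² + 2aΔx → Δx = (0² − 16.0²)/(2·-9.8) = 13.1 m

Phase 3 (free fall): v₀ = 0 m/s, a = -9.8 m/s².
Falls 29.1 m from rest: t = √(2·29.1/9.8) = 2.44 s; v = g·t = 23.9 m/s.
Impact speed = 23.9 m/s

23.87 m/s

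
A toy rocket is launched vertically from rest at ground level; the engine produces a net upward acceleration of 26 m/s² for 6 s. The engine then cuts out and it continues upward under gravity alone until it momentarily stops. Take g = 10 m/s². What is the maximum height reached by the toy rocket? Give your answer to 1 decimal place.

1684.8 m

Phase 1 (powered ascent): v₀ = 0 m/s, a = 26 m/s².
v = v₀ + at = 0 + (26)(6) = 156 m/s
Δx = v₀t + ½at² = 0·6 + 0.5·26·6² = 468 m

Phase 2 (coasting upward): v₀ = 156 m/s, a = -10 m/s².
v = v₀ + at → t = (0 − 156) / -10 = 15.6 s
v² = v₀² + 2aΔx → Δx = (0² − 156²)/(2·-10) = 1220 m
Maximum height = 468 + 1220 = 1680 m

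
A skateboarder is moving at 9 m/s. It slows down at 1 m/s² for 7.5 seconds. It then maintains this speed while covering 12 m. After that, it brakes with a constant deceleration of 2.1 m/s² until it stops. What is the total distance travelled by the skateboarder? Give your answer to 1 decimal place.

51.9 m

Phase 1 (decelerating): v₀ = 9.00 m/s, a = -1 m/s².
v = v₀ + at = 9.00 + (-1)(7.5) = 1.50 m/s
Δx = v₀t + ½at² = 9.00·7.5 + 0.5·-1·7.5² = 39.4 m

Phase 2 (constant speed): v₀ = 1.50 m/s, a = 0 m/s².
Constant speed: t = d/v = 12/1.50 = 8.00 s

Phase 3 (decelerating): v₀ = 1.50 m/s, a = -2.1 m/s².
v = v₀ + at → t = (0 − 1.50) / -2.1 = 0.714 s
v² = v₀² + 2aΔx → Δx = (0² − 1.50²)/(2·-2.1) = 0.536 m
Total distance = 39.4 + 12.0 + 0.536 = 51.9 m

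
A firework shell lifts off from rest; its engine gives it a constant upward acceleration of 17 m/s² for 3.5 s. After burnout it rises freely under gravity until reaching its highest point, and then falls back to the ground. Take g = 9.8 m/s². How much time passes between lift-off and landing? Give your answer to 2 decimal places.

17.19 s

Phase 1 (powered ascent): v₀ = 0 m/s, a = 17 m/s².
v = v₀ + at = 0 + (17)(3.5) = 59.5 m/s
Δx = v₀t + ½at² = 0·3.5 + 0.5·17·3.5² = 104 m

Phase 2 (coasting upward): v₀ = 59.5 m/s, a = -9.8 m/s².
v = v₀ + at → t = (0 − 59.5) / -9.8 = 6.07 s
v² = v₀² + 2aΔx → Δx = (0² − 59.5²)/(2·-9.8) = 181 m

Phase 3 (free fall): v₀ = 0 m/s, a = -9.8 m/s².
Falls 285 m from rest: t = √(2·285/9.8) = 7.62 s; v = g·t = 74.7 m/s.
Total time = 3.50 + 6.07 + 7.62 = 17.2 s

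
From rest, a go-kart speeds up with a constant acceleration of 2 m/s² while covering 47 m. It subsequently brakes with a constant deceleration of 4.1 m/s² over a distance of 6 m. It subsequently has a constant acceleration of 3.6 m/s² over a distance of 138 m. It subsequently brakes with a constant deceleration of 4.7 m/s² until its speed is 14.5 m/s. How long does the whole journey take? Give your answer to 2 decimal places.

Phase 1 (accelerating): v₀ = 0 m/s, a = 2 m/s².
v² = v₀² + 2aΔx = 0² + 2·2·47 = 188 → v = 13.7 m/s
t = (v − v₀)/a = (13.7 − 0)/2 = 6.86 s

Phase 2 (decelerating): v₀ = 13.7 m/s, a = -4.1 m/s².
v² = v₀² + 2aΔx = 13.7² + 2·-4.1·6 = 139 → v = 11.8 m/s
t = (v − v₀)/a = (11.8 − 13.7)/-4.1 = 0.471 s

Phase 3 (accelerating): v₀ = 11.8 m/s, a = 3.6 m/s².
v² = v₀² + 2aΔx = 11.8² + 2·3.6·138 = 1130 → v = 33.7 m/s
t = (v − v₀)/a = (33.7 − 11.8)/3.6 = 6.07 s

Phase 4 (decelerating): v₀ = 33.7 m/s, a = -4.7 m/s².
v = v₀ + at → t = (14.5 − 33.7) / -4.7 = 4.07 s
v² = v₀² + 2aΔx → Δx = (14.5² − 33.7²)/(2·-4.7) = 98.1 m
Total time = 6.86 + 0.471 + 6.07 + 4.07 = 17.5 s

17.48 s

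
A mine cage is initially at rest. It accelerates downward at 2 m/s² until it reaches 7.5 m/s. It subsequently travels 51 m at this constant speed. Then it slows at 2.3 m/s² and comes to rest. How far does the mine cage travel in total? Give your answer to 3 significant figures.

77.3 m

Phase 1 (accelerating): v₀ = 0 m/s, a = 2 m/s².
v = v₀ + at → t = (7.5 − 0) / 2 = 3.75 s
v² = v₀² + 2aΔx → Δx = (7.5² − 0²)/(2·2) = 14.1 m

Phase 2 (constant speed): v₀ = 7.50 m/s, a = 0 m/s².
Constant speed: t = d/v = 51/7.50 = 6.80 s

Phase 3 (decelerating): v₀ = 7.50 m/s, a = -2.3 m/s².
v = v₀ + at → t = (0 − 7.50) / -2.3 = 3.26 s
v² = v₀² + 2aΔx → Δx = (0² − 7.50²)/(2·-2.3) = 12.2 m
Total distance = 14.1 + 51.0 + 12.2 = 77.3 m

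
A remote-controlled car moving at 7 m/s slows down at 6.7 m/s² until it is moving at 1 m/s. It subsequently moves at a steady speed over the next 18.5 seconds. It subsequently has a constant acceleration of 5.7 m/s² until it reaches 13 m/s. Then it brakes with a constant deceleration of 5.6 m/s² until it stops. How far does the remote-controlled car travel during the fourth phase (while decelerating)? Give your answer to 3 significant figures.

15.1 m

Phase 1 (decelerating): v₀ = 7.00 m/s, a = -6.7 m/s².
v = v₀ + at → t = (1 − 7.00) / -6.7 = 0.896 s
v² = v₀² + 2aΔx → Δx = (1² − 7.00²)/(2·-6.7) = 3.58 m

Phase 2 (constant speed): v₀ = 1.00 m/s, a = 0 m/s².
v = v₀ + at = 1.00 + (0)(18.5) = 1.00 m/s
Δx = v₀t + ½at² = 1.00·18.5 + 0.5·0·18.5² = 18.5 m

Phase 3 (accelerating): v₀ = 1.00 m/s, a = 5.7 m/s².
v = v₀ + at → t = (13 − 1.00) / 5.7 = 2.11 s
v² = v₀² + 2aΔx → Δx = (13² − 1.00²)/(2·5.7) = 14.7 m

Phase 4 (decelerating): v₀ = 13.0 m/s, a = -5.6 m/s².
v = v₀ + at → t = (0 − 13.0) / -5.6 = 2.32 s
v² = v₀² + 2aΔx → Δx = (0² − 13.0²)/(2·-5.6) = 15.1 m
Distance in phase 4 = 15.1 m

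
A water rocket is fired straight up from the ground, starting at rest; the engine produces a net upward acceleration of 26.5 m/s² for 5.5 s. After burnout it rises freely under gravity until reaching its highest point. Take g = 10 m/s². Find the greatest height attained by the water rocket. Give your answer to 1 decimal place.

Phase 1 (powered ascent): v₀ = 0 m/s, a = 26.5 m/s².
v = v₀ + at = 0 + (26.5)(5.5) = 146 m/s
Δx = v₀t + ½at² = 0·5.5 + 0.5·26.5·5.5² = 401 m

Phase 2 (coasting upward): v₀ = 146 m/s, a = -10 m/s².
v = v₀ + at → t = (0 − 146) / -10 = 14.6 s
v² = v₀² + 2aΔx → Δx = (0² − 146²)/(2·-10) = 1060 m
Maximum height = 401 + 1060 = 1460 m

1463.0 m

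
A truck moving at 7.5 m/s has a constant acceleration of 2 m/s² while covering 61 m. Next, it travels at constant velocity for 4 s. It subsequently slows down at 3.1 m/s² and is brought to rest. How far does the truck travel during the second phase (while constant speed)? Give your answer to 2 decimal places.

69.31 m

Phase 1 (accelerating): v₀ = 7.50 m/s, a = 2 m/s².
v² = v₀² + 2aΔx = 7.50² + 2·2·61 = 300 → v = 17.3 m/s
t = (v − v₀)/a = (17.3 − 7.50)/2 = 4.91 s

Phase 2 (constant speed): v₀ = 17.3 m/s, a = 0 m/s².
v = v₀ + at = 17.3 + (0)(4) = 17.3 m/s
Δx = v₀t + ½at² = 17.3·4 + 0.5·0·4² = 69.3 m
Distance in phase 2 = 69.3 m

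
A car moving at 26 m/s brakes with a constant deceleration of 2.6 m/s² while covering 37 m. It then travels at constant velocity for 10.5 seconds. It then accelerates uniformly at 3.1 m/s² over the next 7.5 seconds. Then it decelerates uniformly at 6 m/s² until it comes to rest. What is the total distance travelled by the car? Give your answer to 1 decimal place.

Phase 1 (decelerating): v₀ = 26.0 m/s, a = -2.6 m/s².
v² = v₀² + 2aΔx = 26.0² + 2·-2.6·37 = 484 → v = 22.0 m/s
t = (v − v₀)/a = (22.0 − 26.0)/-2.6 = 1.54 s

Phase 2 (constant speed): v₀ = 22.0 m/s, a = 0 m/s².
v = v₀ + at = 22.0 + (0)(10.5) = 22.0 m/s
Δx = v₀t + ½at² = 22.0·10.5 + 0.5·0·10.5² = 231 m

Phase 3 (accelerating): v₀ = 22.0 m/s, a = 3.1 m/s².
v = v₀ + at = 22.0 + (3.1)(7.5) = 45.2 m/s
Δx = v₀t + ½at² = 22.0·7.5 + 0.5·3.1·7.5² = 252 m

Phase 4 (decelerating): v₀ = 45.2 m/s, a = -6 m/s².
v = v₀ + at → t = (0 − 45.2) / -6 = 7.54 s
v² = v₀² + 2aΔx → Δx = (0² − 45.2²)/(2·-6) = 171 m
Total distance = 37.0 + 231 + 252 + 171 = 691 m

690.6 m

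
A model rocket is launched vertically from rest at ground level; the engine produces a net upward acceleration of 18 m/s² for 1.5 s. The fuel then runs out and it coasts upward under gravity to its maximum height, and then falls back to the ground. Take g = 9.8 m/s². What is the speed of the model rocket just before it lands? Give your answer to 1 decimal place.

Phase 1 (powered ascent): v₀ = 0 m/s, a = 18 m/s².
v = v₀ + at = 0 + (18)(1.5) = 27.0 m/s
Δx = v₀t + ½at² = 0·1.5 + 0.5·18·1.5² = 20.2 m

Phase 2 (coasting upward): v₀ = 27.0 m/s, a = -9.8 m/s².
v = v₀ + at → t = (0 − 27.0) / -9.8 = 2.76 s
v² = v₀² + 2aΔx → Δx = (0² − 27.0²)/(2·-9.8) = 37.2 m

Phase 3 (free fall): v₀ = 0 m/s, a = -9.8 m/s².
Falls 57.4 m from rest: t = √(2·57.4/9.8) = 3.42 s; v = g·t = 33.6 m/s.
Impact speed = 33.6 m/s

33.6 m/s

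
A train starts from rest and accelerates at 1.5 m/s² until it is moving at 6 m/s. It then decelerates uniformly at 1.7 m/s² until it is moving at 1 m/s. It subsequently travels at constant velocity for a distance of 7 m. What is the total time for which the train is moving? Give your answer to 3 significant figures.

Phase 1 (accelerating): v₀ = 0 m/s, a = 1.5 m/s².
v = v₀ + at → t = (6 − 0) / 1.5 = 4.00 s
v² = v₀² + 2aΔx → Δx = (6² − 0²)/(2·1.5) = 12.0 m

Phase 2 (decelerating): v₀ = 6.00 m/s, a = -1.7 m/s².
v = v₀ + at → t = (1 − 6.00) / -1.7 = 2.94 s
v² = v₀² + 2aΔx → Δx = (1² − 6.00²)/(2·-1.7) = 10.3 m

Phase 3 (constant speed): v₀ = 1.00 m/s, a = 0 m/s².
Constant speed: t = d/v = 7/1.00 = 7.00 s
Total time = 4.00 + 2.94 + 7.00 = 13.9 s

13.9 s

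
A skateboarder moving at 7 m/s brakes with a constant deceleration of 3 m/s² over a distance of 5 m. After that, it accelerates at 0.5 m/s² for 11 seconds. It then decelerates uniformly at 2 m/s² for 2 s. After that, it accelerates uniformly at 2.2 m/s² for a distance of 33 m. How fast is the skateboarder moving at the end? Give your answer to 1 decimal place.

Phase 1 (decelerating): v₀ = 7.00 m/s, a = -3 m/s².
v² = v₀² + 2aΔx = 7.00² + 2·-3·5 = 19.0 → v = 4.36 m/s
t = (v − v₀)/a = (4.36 − 7.00)/-3 = 0.880 s

Phase 2 (accelerating): v₀ = 4.36 m/s, a = 0.5 m/s².
v = v₀ + at = 4.36 + (0.5)(11) = 9.86 m/s
Δx = v₀t + ½at² = 4.36·11 + 0.5·0.5·11² = 78.2 m

Phase 3 (decelerating): v₀ = 9.86 m/s, a = -2 m/s².
v = v₀ + at = 9.86 + (-2)(2) = 5.86 m/s
Δx = v₀t + ½at² = 9.86·2 + 0.5·-2·2² = 15.7 m

Phase 4 (accelerating): v₀ = 5.86 m/s, a = 2.2 m/s².
v² = v₀² + 2aΔx = 5.86² + 2·2.2·33 = 180 → v = 13.4 m/s
t = (v − v₀)/a = (13.4 − 5.86)/2.2 = 3.43 s
Final speed = 13.4 m/s

13.4 m/s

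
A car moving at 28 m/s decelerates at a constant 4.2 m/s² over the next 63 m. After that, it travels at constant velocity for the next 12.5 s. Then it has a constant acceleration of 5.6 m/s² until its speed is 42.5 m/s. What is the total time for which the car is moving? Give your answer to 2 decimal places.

20.10 s

Phase 1 (decelerating): v₀ = 28.0 m/s, a = -4.2 m/s².
v² = v₀² + 2aΔx = 28.0² + 2·-4.2·63 = 255 → v = 16.0 m/s
t = (v − v₀)/a = (16.0 − 28.0)/-4.2 = 2.87 s

Phase 2 (constant speed): v₀ = 16.0 m/s, a = 0 m/s².
v = v₀ + at = 16.0 + (0)(12.5) = 16.0 m/s
Δx = v₀t + ½at² = 16.0·12.5 + 0.5·0·12.5² = 200 m

Phase 3 (accelerating): v₀ = 16.0 m/s, a = 5.6 m/s².
v = v₀ + at → t = (42.5 − 16.0) / 5.6 = 4.74 s
v² = v₀² + 2aΔx → Δx = (42.5² − 16.0²)/(2·5.6) = 139 m
Total time = 2.87 + 12.5 + 4.74 = 20.1 s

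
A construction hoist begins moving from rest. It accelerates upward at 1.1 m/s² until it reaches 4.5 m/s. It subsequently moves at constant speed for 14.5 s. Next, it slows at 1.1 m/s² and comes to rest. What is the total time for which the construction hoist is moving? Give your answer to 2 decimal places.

Phase 1 (accelerating): v₀ = 0 m/s, a = 1.1 m/s².
v = v₀ + at → t = (4.5 − 0) / 1.1 = 4.09 s
v² = v₀² + 2aΔx → Δx = (4.5² − 0²)/(2·1.1) = 9.20 m

Phase 2 (constant speed): v₀ = 4.50 m/s, a = 0 m/s².
v = v₀ + at = 4.50 + (0)(14.5) = 4.50 m/s
Δx = v₀t + ½at² = 4.50·14.5 + 0.5·0·14.5² = 65.2 m

Phase 3 (decelerating): v₀ = 4.50 m/s, a = -1.1 m/s².
v = v₀ + at → t = (0 − 4.50) / -1.1 = 4.09 s
v² = v₀² + 2aΔx → Δx = (0² − 4.50²)/(2·-1.1) = 9.20 m
Total time = 4.09 + 14.5 + 4.09 = 22.7 s

22.68 s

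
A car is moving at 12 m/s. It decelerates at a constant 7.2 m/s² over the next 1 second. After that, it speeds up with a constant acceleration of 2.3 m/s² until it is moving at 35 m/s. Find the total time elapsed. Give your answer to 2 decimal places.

Phase 1 (decelerating): v₀ = 12.0 m/s, a = -7.2 m/s².
v = v₀ + at = 12.0 + (-7.2)(1) = 4.80 m/s
Δx = v₀t + ½at² = 12.0·1 + 0.5·-7.2·1² = 8.40 m

Phase 2 (accelerating): v₀ = 4.80 m/s, a = 2.3 m/s².
v = v₀ + at → t = (35 − 4.80) / 2.3 = 13.1 s
v² = v₀² + 2aΔx → Δx = (35² − 4.80²)/(2·2.3) = 261 m
Total time = 1.00 + 13.1 = 14.1 s

14.13 s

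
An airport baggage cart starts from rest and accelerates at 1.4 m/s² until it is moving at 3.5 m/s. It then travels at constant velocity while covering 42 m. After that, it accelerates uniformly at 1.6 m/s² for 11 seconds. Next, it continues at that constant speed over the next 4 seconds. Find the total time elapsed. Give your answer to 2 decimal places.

Phase 1 (accelerating): v₀ = 0 m/s, a = 1.4 m/s².
v = v₀ + at → t = (3.5 − 0) / 1.4 = 2.50 s
v² = v₀² + 2aΔx → Δx = (3.5² − 0²)/(2·1.4) = 4.38 m

Phase 2 (constant speed): v₀ = 3.50 m/s, a = 0 m/s².
Constant speed: t = d/v = 42/3.50 = 12.0 s

Phase 3 (accelerating): v₀ = 3.50 m/s, a = 1.6 m/s².
v = v₀ + at = 3.50 + (1.6)(11) = 21.1 m/s
Δx = v₀t + ½at² = 3.50·11 + 0.5·1.6·11² = 135 m

Phase 4 (constant speed): v₀ = 21.1 m/s, a = 0 m/s².
v = v₀ + at = 21.1 + (0)(4) = 21.1 m/s
Δx = v₀t + ½at² = 21.1·4 + 0.5·0·4² = 84.4 m
Total time = 2.50 + 12.0 + 11.0 + 4.00 = 29.5 s

29.50 s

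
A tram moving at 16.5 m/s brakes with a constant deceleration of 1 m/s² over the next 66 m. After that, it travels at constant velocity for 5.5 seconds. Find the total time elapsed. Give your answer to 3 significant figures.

Phase 1 (decelerating): v₀ = 16.5 m/s, a = -1 m/s².
v² = v₀² + 2aΔx = 16.5² + 2·-1·66 = 140 → v = 11.8 m/s
t = (v − v₀)/a = (11.8 − 16.5)/-1 = 4.66 s

Phase 2 (constant speed): v₀ = 11.8 m/s, a = 0 m/s².
v = v₀ + at = 11.8 + (0)(5.5) = 11.8 m/s
Δx = v₀t + ½at² = 11.8·5.5 + 0.5·0·5.5² = 65.1 m
Total time = 4.66 + 5.50 = 10.2 s

10.2 s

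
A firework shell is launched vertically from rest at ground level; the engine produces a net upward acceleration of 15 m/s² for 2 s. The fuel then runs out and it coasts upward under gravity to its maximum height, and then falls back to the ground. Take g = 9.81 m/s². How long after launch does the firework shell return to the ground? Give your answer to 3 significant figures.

Phase 1 (powered ascent): v₀ = 0 m/s, a = 15 m/s².
v = v₀ + at = 0 + (15)(2) = 30.0 m/s
Δx = v₀t + ½at² = 0·2 + 0.5·15·2² = 30.0 m

Phase 2 (coasting upward): v₀ = 30.0 m/s, a = -9.81 m/s².
v = v₀ + at → t = (0 − 30.0) / -9.81 = 3.06 s
v² = v₀² + 2aΔx → Δx = (0² − 30.0²)/(2·-9.81) = 45.9 m

Phase 3 (free fall): v₀ = 0 m/s, a = -9.81 m/s².
Falls 75.9 m from rest: t = √(2·75.9/9.81) = 3.93 s; v = g·t = 38.6 m/s.
Total time = 2.00 + 3.06 + 3.93 = 8.99 s

8.99 s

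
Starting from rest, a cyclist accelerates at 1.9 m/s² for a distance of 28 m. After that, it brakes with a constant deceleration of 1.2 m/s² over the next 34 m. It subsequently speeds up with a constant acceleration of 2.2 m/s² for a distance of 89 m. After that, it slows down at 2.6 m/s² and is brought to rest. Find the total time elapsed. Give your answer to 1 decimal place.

24.7 s

Phase 1 (accelerating): v₀ = 0 m/s, a = 1.9 m/s².
v² = v₀² + 2aΔx = 0² + 2·1.9·28 = 106 → v = 10.3 m/s
t = (v − v₀)/a = (10.3 − 0)/1.9 = 5.43 s

Phase 2 (decelerating): v₀ = 10.3 m/s, a = -1.2 m/s².
v² = v₀² + 2aΔx = 10.3² + 2·-1.2·34 = 24.8 → v = 4.98 m/s
t = (v − v₀)/a = (4.98 − 10.3)/-1.2 = 4.45 s

Phase 3 (accelerating): v₀ = 4.98 m/s, a = 2.2 m/s².
v² = v₀² + 2aΔx = 4.98² + 2·2.2·89 = 416 → v = 20.4 m/s
t = (v − v₀)/a = (20.4 − 4.98)/2.2 = 7.01 s

Phase 4 (decelerating): v₀ = 20.4 m/s, a = -2.6 m/s².
v = v₀ + at → t = (0 − 20.4) / -2.6 = 7.85 s
v² = v₀² + 2aΔx → Δx = (0² − 20.4²)/(2·-2.6) = 80.1 m
Total time = 5.43 + 4.45 + 7.01 + 7.85 = 24.7 s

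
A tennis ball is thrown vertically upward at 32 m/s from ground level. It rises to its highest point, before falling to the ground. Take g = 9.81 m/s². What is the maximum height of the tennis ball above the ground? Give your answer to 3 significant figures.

52.2 m

Phase 1 (rising): v₀ = 32.0 m/s, a = -9.81 m/s².
v = v₀ + at → t = (0 − 32.0) / -9.81 = 3.26 s
v² = v₀² + 2aΔx → Δx = (0² − 32.0²)/(2·-9.81) = 52.2 m
Maximum height = 52.2 m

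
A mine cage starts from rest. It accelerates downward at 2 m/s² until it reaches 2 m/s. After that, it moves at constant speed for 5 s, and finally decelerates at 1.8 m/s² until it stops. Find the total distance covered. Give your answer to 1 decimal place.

12.1 m

Phase 1 (accelerating): v₀ = 0 m/s, a = 2 m/s².
v = v₀ + at → t = (2 − 0) / 2 = 1.00 s
v² = v₀² + 2aΔx → Δx = (2² − 0²)/(2·2) = 1.00 m

Phase 2 (constant speed): v₀ = 2.00 m/s, a = 0 m/s².
v = v₀ + at = 2.00 + (0)(5) = 2.00 m/s
Δx = v₀t + ½at² = 2.00·5 + 0.5·0·5² = 10.0 m

Phase 3 (decelerating): v₀ = 2.00 m/s, a = -1.8 m/s².
v = v₀ + at → t = (0 − 2.00) / -1.8 = 1.11 s
v² = v₀² + 2aΔx → Δx = (0² − 2.00²)/(2·-1.8) = 1.11 m
Total distance = 1.00 + 10.0 + 1.11 = 12.1 m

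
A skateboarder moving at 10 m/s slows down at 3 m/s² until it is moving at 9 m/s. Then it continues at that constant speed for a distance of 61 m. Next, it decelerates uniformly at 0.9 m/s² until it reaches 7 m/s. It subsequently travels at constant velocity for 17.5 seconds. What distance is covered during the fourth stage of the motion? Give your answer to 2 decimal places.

122.50 m

Phase 1 (decelerating): v₀ = 10.0 m/s, a = -3 m/s².
v = v₀ + at → t = (9 − 10.0) / -3 = 0.333 s
v² = v₀² + 2aΔx → Δx = (9² − 10.0²)/(2·-3) = 3.17 m

Phase 2 (constant speed): v₀ = 9.00 m/s, a = 0 m/s².
Constant speed: t = d/v = 61/9.00 = 6.78 s

Phase 3 (decelerating): v₀ = 9.00 m/s, a = -0.9 m/s².
v = v₀ + at → t = (7 − 9.00) / -0.9 = 2.22 s
v² = v₀² + 2aΔx → Δx = (7² − 9.00²)/(2·-0.9) = 17.8 m

Phase 4 (constant speed): v₀ = 7.00 m/s, a = 0 m/s².
v = v₀ + at = 7.00 + (0)(17.5) = 7.00 m/s
Δx = v₀t + ½at² = 7.00·17.5 + 0.5·0·17.5² = 122 m
Distance in phase 4 = 122 m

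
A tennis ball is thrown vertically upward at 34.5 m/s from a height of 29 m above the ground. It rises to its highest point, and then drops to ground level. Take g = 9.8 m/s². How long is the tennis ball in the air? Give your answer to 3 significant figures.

7.80 s

Phase 1 (rising): v₀ = 34.5 m/s, a = -9.8 m/s².
v = v₀ + at → t = (0 − 34.5) / -9.8 = 3.52 s
v² = v₀² + 2aΔx → Δx = (0² − 34.5²)/(2·-9.8) = 60.7 m

Phase 2 (falling): v₀ = 0 m/s, a = -9.8 m/s².
Falls 89.7 m from rest: t = √(2·89.7/9.8) = 4.28 s; v = g·t = 41.9 m/s.
Total time = 3.52 + 4.28 = 7.80 s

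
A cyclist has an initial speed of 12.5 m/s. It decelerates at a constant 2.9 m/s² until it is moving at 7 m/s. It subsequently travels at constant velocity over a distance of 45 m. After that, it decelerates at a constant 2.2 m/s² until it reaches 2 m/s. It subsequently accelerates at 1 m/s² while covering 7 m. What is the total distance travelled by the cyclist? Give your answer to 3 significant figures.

Phase 1 (decelerating): v₀ = 12.5 m/s, a = -2.9 m/s².
v = v₀ + at → t = (7 − 12.5) / -2.9 = 1.90 s
v² = v₀² + 2aΔx → Δx = (7² − 12.5²)/(2·-2.9) = 18.5 m

Phase 2 (constant speed): v₀ = 7.00 m/s, a = 0 m/s².
Constant speed: t = d/v = 45/7.00 = 6.43 s

Phase 3 (decelerating): v₀ = 7.00 m/s, a = -2.2 m/s².
v = v₀ + at → t = (2 − 7.00) / -2.2 = 2.27 s
v² = v₀² + 2aΔx → Δx = (2² − 7.00²)/(2·-2.2) = 10.2 m

Phase 4 (accelerating): v₀ = 2.00 m/s, a = 1 m/s².
v² = v₀² + 2aΔx = 2.00² + 2·1·7 = 18.0 → v = 4.24 m/s
t = (v − v₀)/a = (4.24 − 2.00)/1 = 2.24 s
Total distance = 18.5 + 45.0 + 10.2 + 7.00 = 80.7 m

80.7 m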